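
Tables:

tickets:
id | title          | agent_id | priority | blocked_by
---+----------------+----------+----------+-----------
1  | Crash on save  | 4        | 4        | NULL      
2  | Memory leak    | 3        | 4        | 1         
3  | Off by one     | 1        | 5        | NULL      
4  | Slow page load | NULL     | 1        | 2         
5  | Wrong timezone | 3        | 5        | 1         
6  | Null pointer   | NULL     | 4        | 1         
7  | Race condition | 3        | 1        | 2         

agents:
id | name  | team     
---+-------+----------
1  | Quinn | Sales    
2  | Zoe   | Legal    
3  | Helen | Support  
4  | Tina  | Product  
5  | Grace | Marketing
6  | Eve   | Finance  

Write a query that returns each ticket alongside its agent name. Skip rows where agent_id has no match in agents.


INNER JOIN keeps only tickets rows whose agent_id matches an id in agents. Walk through each ticket:
  - ticket 1 (Crash on save): agent_id=4 -> matches Tina
  - ticket 2 (Memory leak): agent_id=3 -> matches Helen
  - ticket 3 (Off by one): agent_id=1 -> matches Quinn
  - ticket 4 (Slow page load): agent_id=NULL, no match -> dropped
  - ticket 5 (Wrong timezone): agent_id=3 -> matches Helen
  - ticket 6 (Null pointer): agent_id=NULL, no match -> dropped
  - ticket 7 (Race condition): agent_id=3 -> matches Helen
So 2 of 7 rows are dropped.

SQL:
SELECT a.title, b.name AS agent
FROM tickets a
INNER JOIN agents b ON a.agent_id = b.id

Result:
title          | agent
---------------+------
Crash on save  | Tina 
Memory leak    | Helen
Off by one     | Quinn
Wrong timezone | Helen
Race condition | Helen


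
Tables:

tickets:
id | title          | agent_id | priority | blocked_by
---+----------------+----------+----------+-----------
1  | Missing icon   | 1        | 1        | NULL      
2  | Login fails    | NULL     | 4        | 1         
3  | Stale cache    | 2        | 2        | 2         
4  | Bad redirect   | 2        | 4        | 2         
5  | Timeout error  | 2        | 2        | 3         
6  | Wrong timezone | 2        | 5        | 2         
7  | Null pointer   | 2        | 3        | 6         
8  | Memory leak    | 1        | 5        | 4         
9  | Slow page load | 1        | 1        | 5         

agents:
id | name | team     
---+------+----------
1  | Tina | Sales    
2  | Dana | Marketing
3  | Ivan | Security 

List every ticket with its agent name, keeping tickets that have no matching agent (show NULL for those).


LEFT JOIN keeps every row from tickets (the left table); where agent_id has no match in agents, the agent columns become NULL. Walk through each ticket:
  - ticket 1 (Missing icon): agent_id=1 -> matches Tina
  - ticket 2 (Login fails): agent_id=NULL, no match -> kept with NULL
  - ticket 3 (Stale cache): agent_id=2 -> matches Dana
  - ticket 4 (Bad redirect): agent_id=2 -> matches Dana
  - ticket 5 (Timeout error): agent_id=2 -> matches Dana
  - ticket 6 (Wrong timezone): agent_id=2 -> matches Dana
  - ticket 7 (Null pointer): agent_id=2 -> matches Dana
  - ticket 8 (Memory leak): agent_id=1 -> matches Tina
  - ticket 9 (Slow page load): agent_id=1 -> matches Tina
All 9 rows appear; 1 has NULL agent.

SQL:
SELECT a.title, b.name AS agent
FROM tickets a
LEFT JOIN agents b ON a.agent_id = b.id

Result:
title          | agent
---------------+------
Missing icon   | Tina 
Login fails    | NULL 
Stale cache    | Dana 
Bad redirect   | Dana 
Timeout error  | Dana 
Wrong timezone | Dana 
Null pointer   | Dana 
Memory leak    | Tina 
Slow page load | Tina 


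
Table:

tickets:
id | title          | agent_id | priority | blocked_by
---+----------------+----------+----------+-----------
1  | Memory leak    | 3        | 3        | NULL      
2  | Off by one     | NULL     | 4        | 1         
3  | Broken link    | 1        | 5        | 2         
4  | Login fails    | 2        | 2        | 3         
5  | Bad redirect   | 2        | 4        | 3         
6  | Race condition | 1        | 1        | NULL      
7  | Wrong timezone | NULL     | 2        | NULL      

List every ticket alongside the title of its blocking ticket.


This is a self-join: tickets is joined to a second copy of itself, matching each row's blocked_by to another row's id. Use LEFT JOIN so rows with blocked_by=NULL are kept.
  - ticket 1 (Memory leak): blocked_by=NULL -> NULL
  - ticket 2 (Off by one): blocked_by=1 -> Memory leak
  - ticket 3 (Broken link): blocked_by=2 -> Off by one
  - ticket 4 (Login fails): blocked_by=3 -> Broken link
  - ticket 5 (Bad redirect): blocked_by=3 -> Broken link
  - ticket 6 (Race condition): blocked_by=NULL -> NULL
  - ticket 7 (Wrong timezone): blocked_by=NULL -> NULL

SQL:
SELECT a.title AS item, b.title AS blocked_by
FROM tickets a
LEFT JOIN tickets b ON a.blocked_by = b.id

Result:
item           | blocked_by 
---------------+------------
Memory leak    | NULL       
Off by one     | Memory leak
Broken link    | Off by one 
Login fails    | Broken link
Bad redirect   | Broken link
Race condition | NULL       
Wrong timezone | NULL       


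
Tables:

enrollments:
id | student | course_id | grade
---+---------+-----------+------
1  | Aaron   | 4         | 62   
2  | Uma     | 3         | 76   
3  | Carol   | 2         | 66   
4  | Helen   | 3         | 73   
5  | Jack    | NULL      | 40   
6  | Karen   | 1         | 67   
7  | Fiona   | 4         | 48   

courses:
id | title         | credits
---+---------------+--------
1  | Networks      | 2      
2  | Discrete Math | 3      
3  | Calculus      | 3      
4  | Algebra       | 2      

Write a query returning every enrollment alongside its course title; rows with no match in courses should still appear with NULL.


LEFT JOIN keeps every row from enrollments (the left table); where course_id has no match in courses, the course columns become NULL. Walk through each enrollment:
  - enrollment 1 (Aaron): course_id=4 -> matches Algebra
  - enrollment 2 (Uma): course_id=3 -> matches Calculus
  - enrollment 3 (Carol): course_id=2 -> matches Discrete Math
  - enrollment 4 (Helen): course_id=3 -> matches Calculus
  - enrollment 5 (Jack): course_id=NULL, no match -> kept with NULL
  - enrollment 6 (Karen): course_id=1 -> matches Networks
  - enrollment 7 (Fiona): course_id=4 -> matches Algebra
All 7 rows appear; 1 has NULL course.

SQL:
SELECT a.student, b.title AS course
FROM enrollments a
LEFT JOIN courses b ON a.course_id = b.id

Result:
student | course       
--------+--------------
Aaron   | Algebra      
Uma     | Calculus     
Carol   | Discrete Math
Helen   | Calculus     
Jack    | NULL         
Karen   | Networks     
Fiona   | Algebra      


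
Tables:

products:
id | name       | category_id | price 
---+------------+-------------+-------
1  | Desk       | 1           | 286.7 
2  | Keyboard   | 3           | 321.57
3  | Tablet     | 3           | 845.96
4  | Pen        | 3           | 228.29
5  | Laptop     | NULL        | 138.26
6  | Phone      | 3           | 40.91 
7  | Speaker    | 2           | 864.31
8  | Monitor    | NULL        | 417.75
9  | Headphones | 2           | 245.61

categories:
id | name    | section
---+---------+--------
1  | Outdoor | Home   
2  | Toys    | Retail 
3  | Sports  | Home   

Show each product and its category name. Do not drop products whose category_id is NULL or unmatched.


LEFT JOIN keeps every row from products (the left table); where category_id has no match in categories, the category columns become NULL. Walk through each product:
  - product 1 (Desk): category_id=1 -> matches Outdoor
  - product 2 (Keyboard): category_id=3 -> matches Sports
  - product 3 (Tablet): category_id=3 -> matches Sports
  - product 4 (Pen): category_id=3 -> matches Sports
  - product 5 (Laptop): category_id=NULL, no match -> kept with NULL
  - product 6 (Phone): category_id=3 -> matches Sports
  - product 7 (Speaker): category_id=2 -> matches Toys
  - product 8 (Monitor): category_id=NULL, no match -> kept with NULL
  - product 9 (Headphones): category_id=2 -> matches Toys
All 9 rows appear; 2 have NULL category.

SQL:
SELECT a.name, b.name AS category
FROM products a
LEFT JOIN categories b ON a.category_id = b.id

Result:
name       | category
-----------+---------
Desk       | Outdoor 
Keyboard   | Sports  
Tablet     | Sports  
Pen        | Sports  
Laptop     | NULL    
Phone      | Sports  
Speaker    | Toys    
Monitor    | NULL    
Headphones | Toys    


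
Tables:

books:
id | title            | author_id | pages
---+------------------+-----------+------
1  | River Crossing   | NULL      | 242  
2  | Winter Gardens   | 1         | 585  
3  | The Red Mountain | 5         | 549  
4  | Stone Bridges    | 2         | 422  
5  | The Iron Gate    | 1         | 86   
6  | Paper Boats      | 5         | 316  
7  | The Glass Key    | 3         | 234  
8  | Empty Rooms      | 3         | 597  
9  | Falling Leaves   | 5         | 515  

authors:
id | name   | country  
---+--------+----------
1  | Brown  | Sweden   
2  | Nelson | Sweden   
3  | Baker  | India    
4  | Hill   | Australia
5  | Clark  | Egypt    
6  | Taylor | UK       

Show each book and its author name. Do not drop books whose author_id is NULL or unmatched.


LEFT JOIN keeps every row from books (the left table); where author_id has no match in authors, the author columns become NULL. Walk through each book:
  - book 1 (River Crossing): author_id=NULL, no match -> kept with NULL
  - book 2 (Winter Gardens): author_id=1 -> matches Brown
  - book 3 (The Red Mountain): author_id=5 -> matches Clark
  - book 4 (Stone Bridges): author_id=2 -> matches Nelson
  - book 5 (The Iron Gate): author_id=1 -> matches Brown
  - book 6 (Paper Boats): author_id=5 -> matches Clark
  - book 7 (The Glass Key): author_id=3 -> matches Baker
  - book 8 (Empty Rooms): author_id=3 -> matches Baker
  - book 9 (Falling Leaves): author_id=5 -> matches Clark
All 9 rows appear; 1 has NULL author.

SQL:
SELECT a.title, b.name AS author
FROM books a
LEFT JOIN authors b ON a.author_id = b.id

Result:
title            | author
-----------------+-------
River Crossing   | NULL  
Winter Gardens   | Brown 
The Red Mountain | Clark 
Stone Bridges    | Nelson
The Iron Gate    | Brown 
Paper Boats      | Clark 
The Glass Key    | Baker 
Empty Rooms      | Baker 
Falling Leaves   | Clark 


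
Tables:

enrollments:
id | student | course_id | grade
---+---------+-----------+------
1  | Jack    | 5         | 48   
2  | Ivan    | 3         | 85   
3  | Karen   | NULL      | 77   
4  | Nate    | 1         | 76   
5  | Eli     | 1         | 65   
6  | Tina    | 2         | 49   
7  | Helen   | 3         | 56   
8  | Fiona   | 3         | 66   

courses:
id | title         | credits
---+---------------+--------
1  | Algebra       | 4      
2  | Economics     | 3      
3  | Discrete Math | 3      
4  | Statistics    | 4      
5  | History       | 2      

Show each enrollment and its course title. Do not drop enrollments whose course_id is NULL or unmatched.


LEFT JOIN keeps every row from enrollments (the left table); where course_id has no match in courses, the course columns become NULL. Walk through each enrollment:
  - enrollment 1 (Jack): course_id=5 -> matches History
  - enrollment 2 (Ivan): course_id=3 -> matches Discrete Math
  - enrollment 3 (Karen): course_id=NULL, no match -> kept with NULL
  - enrollment 4 (Nate): course_id=1 -> matches Algebra
  - enrollment 5 (Eli): course_id=1 -> matches Algebra
  - enrollment 6 (Tina): course_id=2 -> matches Economics
  - enrollment 7 (Helen): course_id=3 -> matches Discrete Math
  - enrollment 8 (Fiona): course_id=3 -> matches Discrete Math
All 8 rows appear; 1 has NULL course.

SQL:
SELECT a.student, b.title AS course
FROM enrollments a
LEFT JOIN courses b ON a.course_id = b.id

Result:
student | course       
--------+--------------
Jack    | History      
Ivan    | Discrete Math
Karen   | NULL         
Nate    | Algebra      
Eli     | Algebra      
Tina    | Economics    
Helen   | Discrete Math
Fiona   | Discrete Math


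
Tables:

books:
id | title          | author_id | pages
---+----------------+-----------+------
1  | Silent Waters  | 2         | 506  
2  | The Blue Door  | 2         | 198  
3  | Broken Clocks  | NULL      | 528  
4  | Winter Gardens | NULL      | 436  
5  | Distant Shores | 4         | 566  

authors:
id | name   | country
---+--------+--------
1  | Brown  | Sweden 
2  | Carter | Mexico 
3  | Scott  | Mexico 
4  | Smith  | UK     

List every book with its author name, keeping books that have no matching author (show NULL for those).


LEFT JOIN keeps every row from books (the left table); where author_id has no match in authors, the author columns become NULL. Walk through each book:
  - book 1 (Silent Waters): author_id=2 -> matches Carter
  - book 2 (The Blue Door): author_id=2 -> matches Carter
  - book 3 (Broken Clocks): author_id=NULL, no match -> kept with NULL
  - book 4 (Winter Gardens): author_id=NULL, no match -> kept with NULL
  - book 5 (Distant Shores): author_id=4 -> matches Smith
All 5 rows appear; 2 have NULL author.

SQL:
SELECT a.title, b.name AS author
FROM books a
LEFT JOIN authors b ON a.author_id = b.id

Result:
title          | author
---------------+-------
Silent Waters  | Carter
The Blue Door  | Carter
Broken Clocks  | NULL  
Winter Gardens | NULL  
Distant Shores | Smith 


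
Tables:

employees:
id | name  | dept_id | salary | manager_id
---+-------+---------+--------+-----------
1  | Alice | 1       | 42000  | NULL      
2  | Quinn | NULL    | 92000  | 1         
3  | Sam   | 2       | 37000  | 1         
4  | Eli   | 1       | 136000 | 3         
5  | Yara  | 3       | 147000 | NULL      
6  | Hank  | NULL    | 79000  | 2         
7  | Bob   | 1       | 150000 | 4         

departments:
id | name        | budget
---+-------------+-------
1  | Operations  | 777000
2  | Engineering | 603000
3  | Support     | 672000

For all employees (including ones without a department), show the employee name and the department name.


LEFT JOIN keeps every row from employees (the left table); where dept_id has no match in departments, the department columns become NULL. Walk through each employee:
  - employee 1 (Alice): dept_id=1 -> matches Operations
  - employee 2 (Quinn): dept_id=NULL, no match -> kept with NULL
  - employee 3 (Sam): dept_id=2 -> matches Engineering
  - employee 4 (Eli): dept_id=1 -> matches Operations
  - employee 5 (Yara): dept_id=3 -> matches Support
  - employee 6 (Hank): dept_id=NULL, no match -> kept with NULL
  - employee 7 (Bob): dept_id=1 -> matches Operations
All 7 rows appear; 2 have NULL department.

SQL:
SELECT a.name, b.name AS department
FROM employees a
LEFT JOIN departments b ON a.dept_id = b.id

Result:
name  | department 
------+------------
Alice | Operations 
Quinn | NULL       
Sam   | Engineering
Eli   | Operations 
Yara  | Support    
Hank  | NULL       
Bob   | Operations 


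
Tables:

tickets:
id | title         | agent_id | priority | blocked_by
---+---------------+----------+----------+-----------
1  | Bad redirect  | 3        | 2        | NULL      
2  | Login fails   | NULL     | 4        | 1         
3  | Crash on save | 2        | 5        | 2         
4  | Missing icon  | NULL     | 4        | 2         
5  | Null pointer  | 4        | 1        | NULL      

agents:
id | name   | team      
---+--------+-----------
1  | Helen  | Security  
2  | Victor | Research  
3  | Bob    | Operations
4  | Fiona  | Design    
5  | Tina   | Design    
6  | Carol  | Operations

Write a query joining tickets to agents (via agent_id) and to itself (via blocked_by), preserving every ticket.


Two LEFT JOINs from the same base table tickets: one to agents via agent_id, one to tickets itself via blocked_by. Both are LEFT so every ticket is preserved.
Match against agents:
  - ticket 1 (Bad redirect): agent_id=3 -> matches Bob
  - ticket 2 (Login fails): agent_id=NULL, no match -> kept with NULL
  - ticket 3 (Crash on save): agent_id=2 -> matches Victor
  - ticket 4 (Missing icon): agent_id=NULL, no match -> kept with NULL
  - ticket 5 (Null pointer): agent_id=4 -> matches Fiona
Match against tickets (self):
  - ticket 1 (Bad redirect): blocked_by=NULL -> NULL
  - ticket 2 (Login fails): blocked_by=1 -> Bad redirect
  - ticket 3 (Crash on save): blocked_by=2 -> Login fails
  - ticket 4 (Missing icon): blocked_by=2 -> Login fails
  - ticket 5 (Null pointer): blocked_by=NULL -> NULL

SQL:
SELECT a.title, b.name AS agent, c.title AS blocked_by
FROM tickets a
LEFT JOIN agents b ON a.agent_id = b.id
LEFT JOIN tickets c ON a.blocked_by = c.id

Result:
title         | agent  | blocked_by  
--------------+--------+-------------
Bad redirect  | Bob    | NULL        
Login fails   | NULL   | Bad redirect
Crash on save | Victor | Login fails 
Missing icon  | NULL   | Login fails 
Null pointer  | Fiona  | NULL        


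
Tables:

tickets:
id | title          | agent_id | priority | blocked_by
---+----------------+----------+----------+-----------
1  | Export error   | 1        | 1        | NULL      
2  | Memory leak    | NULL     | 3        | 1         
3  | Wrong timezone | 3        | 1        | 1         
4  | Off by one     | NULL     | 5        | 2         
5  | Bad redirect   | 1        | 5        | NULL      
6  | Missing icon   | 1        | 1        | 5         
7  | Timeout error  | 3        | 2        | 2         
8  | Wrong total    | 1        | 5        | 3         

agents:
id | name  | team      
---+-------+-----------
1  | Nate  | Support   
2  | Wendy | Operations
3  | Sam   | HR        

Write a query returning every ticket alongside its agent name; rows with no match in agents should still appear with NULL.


LEFT JOIN keeps every row from tickets (the left table); where agent_id has no match in agents, the agent columns become NULL. Walk through each ticket:
  - ticket 1 (Export error): agent_id=1 -> matches Nate
  - ticket 2 (Memory leak): agent_id=NULL, no match -> kept with NULL
  - ticket 3 (Wrong timezone): agent_id=3 -> matches Sam
  - ticket 4 (Off by one): agent_id=NULL, no match -> kept with NULL
  - ticket 5 (Bad redirect): agent_id=1 -> matches Nate
  - ticket 6 (Missing icon): agent_id=1 -> matches Nate
  - ticket 7 (Timeout error): agent_id=3 -> matches Sam
  - ticket 8 (Wrong total): agent_id=1 -> matches Nate
All 8 rows appear; 2 have NULL agent.

SQL:
SELECT a.title, b.name AS agent
FROM tickets a
LEFT JOIN agents b ON a.agent_id = b.id

Result:
title          | agent
---------------+------
Export error   | Nate 
Memory leak    | NULL 
Wrong timezone | Sam  
Off by one     | NULL 
Bad redirect   | Nate 
Missing icon   | Nate 
Timeout error  | Sam  
Wrong total    | Nate 


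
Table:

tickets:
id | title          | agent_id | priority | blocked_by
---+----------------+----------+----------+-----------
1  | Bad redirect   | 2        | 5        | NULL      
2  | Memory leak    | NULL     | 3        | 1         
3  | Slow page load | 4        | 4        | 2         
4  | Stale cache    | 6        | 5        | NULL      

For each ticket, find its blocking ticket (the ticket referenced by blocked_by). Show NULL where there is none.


This is a self-join: tickets is joined to a second copy of itself, matching each row's blocked_by to another row's id. Use LEFT JOIN so rows with blocked_by=NULL are kept.
  - ticket 1 (Bad redirect): blocked_by=NULL -> NULL
  - ticket 2 (Memory leak): blocked_by=1 -> Bad redirect
  - ticket 3 (Slow page load): blocked_by=2 -> Memory leak
  - ticket 4 (Stale cache): blocked_by=NULL -> NULL

SQL:
SELECT a.title AS item, b.title AS blocked_by
FROM tickets a
LEFT JOIN tickets b ON a.blocked_by = b.id

Result:
item           | blocked_by  
---------------+-------------
Bad redirect   | NULL        
Memory leak    | Bad redirect
Slow page load | Memory leak 
Stale cache    | NULL        


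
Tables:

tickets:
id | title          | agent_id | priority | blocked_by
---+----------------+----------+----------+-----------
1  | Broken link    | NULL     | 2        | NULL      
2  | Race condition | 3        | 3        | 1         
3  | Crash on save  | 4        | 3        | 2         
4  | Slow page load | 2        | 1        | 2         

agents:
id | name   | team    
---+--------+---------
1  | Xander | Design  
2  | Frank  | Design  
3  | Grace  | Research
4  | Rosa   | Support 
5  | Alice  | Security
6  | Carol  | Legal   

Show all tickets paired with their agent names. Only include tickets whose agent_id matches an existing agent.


INNER JOIN keeps only tickets rows whose agent_id matches an id in agents. Walk through each ticket:
  - ticket 1 (Broken link): agent_id=NULL, no match -> dropped
  - ticket 2 (Race condition): agent_id=3 -> matches Grace
  - ticket 3 (Crash on save): agent_id=4 -> matches Rosa
  - ticket 4 (Slow page load): agent_id=2 -> matches Frank
So 1 of 4 rows is dropped.

SQL:
SELECT a.title, b.name AS agent
FROM tickets a
INNER JOIN agents b ON a.agent_id = b.id

Result:
title          | agent
---------------+------
Race condition | Grace
Crash on save  | Rosa 
Slow page load | Frank


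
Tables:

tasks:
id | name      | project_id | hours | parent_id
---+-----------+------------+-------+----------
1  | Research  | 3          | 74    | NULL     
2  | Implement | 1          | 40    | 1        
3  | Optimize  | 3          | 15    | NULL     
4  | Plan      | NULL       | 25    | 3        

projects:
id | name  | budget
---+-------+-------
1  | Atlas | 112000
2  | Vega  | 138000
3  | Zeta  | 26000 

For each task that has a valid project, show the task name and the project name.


INNER JOIN keeps only tasks rows whose project_id matches an id in projects. Walk through each task:
  - task 1 (Research): project_id=3 -> matches Zeta
  - task 2 (Implement): project_id=1 -> matches Atlas
  - task 3 (Optimize): project_id=3 -> matches Zeta
  - task 4 (Plan): project_id=NULL, no match -> dropped
So 1 of 4 rows is dropped.

SQL:
SELECT a.name, b.name AS project
FROM tasks a
INNER JOIN projects b ON a.project_id = b.id

Result:
name      | project
----------+--------
Research  | Zeta   
Implement | Atlas  
Optimize  | Zeta   


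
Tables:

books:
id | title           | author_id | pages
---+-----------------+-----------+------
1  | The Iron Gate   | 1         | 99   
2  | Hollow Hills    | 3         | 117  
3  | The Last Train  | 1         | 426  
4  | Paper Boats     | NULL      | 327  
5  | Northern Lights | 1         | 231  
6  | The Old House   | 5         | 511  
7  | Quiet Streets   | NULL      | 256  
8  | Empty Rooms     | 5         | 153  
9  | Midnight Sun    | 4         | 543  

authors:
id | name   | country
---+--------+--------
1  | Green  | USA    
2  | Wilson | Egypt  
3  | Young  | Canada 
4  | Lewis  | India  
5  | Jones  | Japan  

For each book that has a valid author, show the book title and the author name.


INNER JOIN keeps only books rows whose author_id matches an id in authors. Walk through each book:
  - book 1 (The Iron Gate): author_id=1 -> matches Green
  - book 2 (Hollow Hills): author_id=3 -> matches Young
  - book 3 (The Last Train): author_id=1 -> matches Green
  - book 4 (Paper Boats): author_id=NULL, no match -> dropped
  - book 5 (Northern Lights): author_id=1 -> matches Green
  - book 6 (The Old House): author_id=5 -> matches Jones
  - book 7 (Quiet Streets): author_id=NULL, no match -> dropped
  - book 8 (Empty Rooms): author_id=5 -> matches Jones
  - book 9 (Midnight Sun): author_id=4 -> matches Lewis
So 2 of 9 rows are dropped.

SQL:
SELECT a.title, b.name AS author
FROM books a
INNER JOIN authors b ON a.author_id = b.id

Result:
title           | author
----------------+-------
The Iron Gate   | Green 
Hollow Hills    | Young 
The Last Train  | Green 
Northern Lights | Green 
The Old House   | Jones 
Empty Rooms     | Jones 
Midnight Sun    | Lewis 


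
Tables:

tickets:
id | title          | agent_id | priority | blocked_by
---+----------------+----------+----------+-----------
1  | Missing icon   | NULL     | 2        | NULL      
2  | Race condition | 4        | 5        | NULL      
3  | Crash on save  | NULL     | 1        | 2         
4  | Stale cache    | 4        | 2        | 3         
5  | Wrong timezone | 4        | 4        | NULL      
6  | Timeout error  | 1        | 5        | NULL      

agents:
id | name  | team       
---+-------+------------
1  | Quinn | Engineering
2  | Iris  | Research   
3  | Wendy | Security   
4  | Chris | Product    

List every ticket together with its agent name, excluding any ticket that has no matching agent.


INNER JOIN keeps only tickets rows whose agent_id matches an id in agents. Walk through each ticket:
  - ticket 1 (Missing icon): agent_id=NULL, no match -> dropped
  - ticket 2 (Race condition): agent_id=4 -> matches Chris
  - ticket 3 (Crash on save): agent_id=NULL, no match -> dropped
  - ticket 4 (Stale cache): agent_id=4 -> matches Chris
  - ticket 5 (Wrong timezone): agent_id=4 -> matches Chris
  - ticket 6 (Timeout error): agent_id=1 -> matches Quinn
So 2 of 6 rows are dropped.

SQL:
SELECT a.title, b.name AS agent
FROM tickets a
INNER JOIN agents b ON a.agent_id = b.id

Result:
title          | agent
---------------+------
Race condition | Chris
Stale cache    | Chris
Wrong timezone | Chris
Timeout error  | Quinn


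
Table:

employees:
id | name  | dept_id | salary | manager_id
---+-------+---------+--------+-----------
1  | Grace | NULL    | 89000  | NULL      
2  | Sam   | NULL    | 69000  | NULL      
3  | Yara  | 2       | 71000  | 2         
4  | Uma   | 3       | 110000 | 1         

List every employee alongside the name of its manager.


This is a self-join: employees is joined to a second copy of itself, matching each row's manager_id to another row's id. Use LEFT JOIN so rows with manager_id=NULL are kept.
  - employee 1 (Grace): manager_id=NULL -> NULL
  - employee 2 (Sam): manager_id=NULL -> NULL
  - employee 3 (Yara): manager_id=2 -> Sam
  - employee 4 (Uma): manager_id=1 -> Grace

SQL:
SELECT a.name AS item, b.name AS manager
FROM employees a
LEFT JOIN employees b ON a.manager_id = b.id

Result:
item  | manager
------+--------
Grace | NULL   
Sam   | NULL   
Yara  | Sam    
Uma   | Grace  


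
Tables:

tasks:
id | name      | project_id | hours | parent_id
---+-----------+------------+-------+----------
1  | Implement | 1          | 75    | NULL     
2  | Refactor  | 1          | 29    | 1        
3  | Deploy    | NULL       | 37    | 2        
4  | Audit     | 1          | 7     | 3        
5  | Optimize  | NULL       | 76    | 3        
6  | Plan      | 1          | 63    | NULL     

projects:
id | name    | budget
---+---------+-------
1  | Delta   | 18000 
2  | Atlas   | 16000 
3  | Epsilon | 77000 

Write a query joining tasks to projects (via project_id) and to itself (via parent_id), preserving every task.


Two LEFT JOINs from the same base table tasks: one to projects via project_id, one to tasks itself via parent_id. Both are LEFT so every task is preserved.
Match against projects:
  - task 1 (Implement): project_id=1 -> matches Delta
  - task 2 (Refactor): project_id=1 -> matches Delta
  - task 3 (Deploy): project_id=NULL, no match -> kept with NULL
  - task 4 (Audit): project_id=1 -> matches Delta
  - task 5 (Optimize): project_id=NULL, no match -> kept with NULL
  - task 6 (Plan): project_id=1 -> matches Delta
Match against tasks (self):
  - task 1 (Implement): parent_id=NULL -> NULL
  - task 2 (Refactor): parent_id=1 -> Implement
  - task 3 (Deploy): parent_id=2 -> Refactor
  - task 4 (Audit): parent_id=3 -> Deploy
  - task 5 (Optimize): parent_id=3 -> Deploy
  - task 6 (Plan): parent_id=NULL -> NULL

SQL:
SELECT a.name, b.name AS project, c.name AS parent
FROM tasks a
LEFT JOIN projects b ON a.project_id = b.id
LEFT JOIN tasks c ON a.parent_id = c.id

Result:
name      | project | parent   
----------+---------+----------
Implement | Delta   | NULL     
Refactor  | Delta   | Implement
Deploy    | NULL    | Refactor 
Audit     | Delta   | Deploy   
Optimize  | NULL    | Deploy   
Plan      | Delta   | NULL     


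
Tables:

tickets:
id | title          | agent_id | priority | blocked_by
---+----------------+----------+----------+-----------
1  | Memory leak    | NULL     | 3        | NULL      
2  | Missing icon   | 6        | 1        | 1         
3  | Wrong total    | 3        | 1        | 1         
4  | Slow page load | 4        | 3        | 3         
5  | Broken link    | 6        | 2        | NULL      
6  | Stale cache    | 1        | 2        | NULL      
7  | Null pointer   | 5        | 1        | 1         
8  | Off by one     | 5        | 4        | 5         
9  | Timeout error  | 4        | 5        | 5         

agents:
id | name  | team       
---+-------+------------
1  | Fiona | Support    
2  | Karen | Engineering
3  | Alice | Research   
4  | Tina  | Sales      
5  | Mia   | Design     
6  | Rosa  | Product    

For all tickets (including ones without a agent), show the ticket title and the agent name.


LEFT JOIN keeps every row from tickets (the left table); where agent_id has no match in agents, the agent columns become NULL. Walk through each ticket:
  - ticket 1 (Memory leak): agent_id=NULL, no match -> kept with NULL
  - ticket 2 (Missing icon): agent_id=6 -> matches Rosa
  - ticket 3 (Wrong total): agent_id=3 -> matches Alice
  - ticket 4 (Slow page load): agent_id=4 -> matches Tina
  - ticket 5 (Broken link): agent_id=6 -> matches Rosa
  - ticket 6 (Stale cache): agent_id=1 -> matches Fiona
  - ticket 7 (Null pointer): agent_id=5 -> matches Mia
  - ticket 8 (Off by one): agent_id=5 -> matches Mia
  - ticket 9 (Timeout error): agent_id=4 -> matches Tina
All 9 rows appear; 1 has NULL agent.

SQL:
SELECT a.title, b.name AS agent
FROM tickets a
LEFT JOIN agents b ON a.agent_id = b.id

Result:
title          | agent
---------------+------
Memory leak    | NULL 
Missing icon   | Rosa 
Wrong total    | Alice
Slow page load | Tina 
Broken link    | Rosa 
Stale cache    | Fiona
Null pointer   | Mia  
Off by one     | Mia  
Timeout error  | Tina 


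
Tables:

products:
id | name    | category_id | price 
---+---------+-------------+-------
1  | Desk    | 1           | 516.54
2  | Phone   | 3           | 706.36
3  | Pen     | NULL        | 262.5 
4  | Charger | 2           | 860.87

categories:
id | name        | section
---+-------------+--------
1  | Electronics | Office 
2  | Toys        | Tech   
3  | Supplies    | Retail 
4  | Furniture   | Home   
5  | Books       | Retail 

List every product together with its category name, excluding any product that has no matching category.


INNER JOIN keeps only products rows whose category_id matches an id in categories. Walk through each product:
  - product 1 (Desk): category_id=1 -> matches Electronics
  - product 2 (Phone): category_id=3 -> matches Supplies
  - product 3 (Pen): category_id=NULL, no match -> dropped
  - product 4 (Charger): category_id=2 -> matches Toys
So 1 of 4 rows is dropped.

SQL:
SELECT a.name, b.name AS category
FROM products a
INNER JOIN categories b ON a.category_id = b.id

Result:
name    | category   
--------+------------
Desk    | Electronics
Phone   | Supplies   
Charger | Toys       


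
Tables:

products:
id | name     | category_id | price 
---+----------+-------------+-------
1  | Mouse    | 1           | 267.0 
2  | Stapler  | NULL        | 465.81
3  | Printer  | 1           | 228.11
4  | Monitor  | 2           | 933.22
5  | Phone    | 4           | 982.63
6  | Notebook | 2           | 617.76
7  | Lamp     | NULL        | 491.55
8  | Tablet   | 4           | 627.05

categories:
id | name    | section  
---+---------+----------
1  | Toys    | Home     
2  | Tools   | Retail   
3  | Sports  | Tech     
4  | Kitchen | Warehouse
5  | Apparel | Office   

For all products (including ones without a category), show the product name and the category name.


LEFT JOIN keeps every row from products (the left table); where category_id has no match in categories, the category columns become NULL. Walk through each product:
  - product 1 (Mouse): category_id=1 -> matches Toys
  - product 2 (Stapler): category_id=NULL, no match -> kept with NULL
  - product 3 (Printer): category_id=1 -> matches Toys
  - product 4 (Monitor): category_id=2 -> matches Tools
  - product 5 (Phone): category_id=4 -> matches Kitchen
  - product 6 (Notebook): category_id=2 -> matches Tools
  - product 7 (Lamp): category_id=NULL, no match -> kept with NULL
  - product 8 (Tablet): category_id=4 -> matches Kitchen
All 8 rows appear; 2 have NULL category.

SQL:
SELECT a.name, b.name AS category
FROM products a
LEFT JOIN categories b ON a.category_id = b.id

Result:
name     | category
---------+---------
Mouse    | Toys    
Stapler  | NULL    
Printer  | Toys    
Monitor  | Tools   
Phone    | Kitchen 
Notebook | Tools   
Lamp     | NULL    
Tablet   | Kitchen 


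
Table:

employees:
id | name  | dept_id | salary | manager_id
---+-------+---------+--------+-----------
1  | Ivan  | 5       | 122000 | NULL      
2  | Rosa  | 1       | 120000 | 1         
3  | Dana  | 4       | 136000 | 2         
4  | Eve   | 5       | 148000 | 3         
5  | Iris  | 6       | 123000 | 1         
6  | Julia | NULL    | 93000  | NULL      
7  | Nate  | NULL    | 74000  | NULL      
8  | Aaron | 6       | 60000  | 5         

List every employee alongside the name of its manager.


This is a self-join: employees is joined to a second copy of itself, matching each row's manager_id to another row's id. Use LEFT JOIN so rows with manager_id=NULL are kept.
  - employee 1 (Ivan): manager_id=NULL -> NULL
  - employee 2 (Rosa): manager_id=1 -> Ivan
  - employee 3 (Dana): manager_id=2 -> Rosa
  - employee 4 (Eve): manager_id=3 -> Dana
  - employee 5 (Iris): manager_id=1 -> Ivan
  - employee 6 (Julia): manager_id=NULL -> NULL
  - employee 7 (Nate): manager_id=NULL -> NULL
  - employee 8 (Aaron): manager_id=5 -> Iris

SQL:
SELECT a.name AS item, b.name AS manager
FROM employees a
LEFT JOIN employees b ON a.manager_id = b.id

Result:
item  | manager
------+--------
Ivan  | NULL   
Rosa  | Ivan   
Dana  | Rosa   
Eve   | Dana   
Iris  | Ivan   
Julia | NULL   
Nate  | NULL   
Aaron | Iris   


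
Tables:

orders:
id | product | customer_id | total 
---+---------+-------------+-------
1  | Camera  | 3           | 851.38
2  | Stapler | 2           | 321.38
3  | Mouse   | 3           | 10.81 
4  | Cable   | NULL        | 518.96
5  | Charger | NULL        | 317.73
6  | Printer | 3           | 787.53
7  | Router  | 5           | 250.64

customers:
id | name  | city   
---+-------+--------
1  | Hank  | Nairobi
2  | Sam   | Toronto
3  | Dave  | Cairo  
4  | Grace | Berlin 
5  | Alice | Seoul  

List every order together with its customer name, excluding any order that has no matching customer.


INNER JOIN keeps only orders rows whose customer_id matches an id in customers. Walk through each order:
  - order 1 (Camera): customer_id=3 -> matches Dave
  - order 2 (Stapler): customer_id=2 -> matches Sam
  - order 3 (Mouse): customer_id=3 -> matches Dave
  - order 4 (Cable): customer_id=NULL, no match -> dropped
  - order 5 (Charger): customer_id=NULL, no match -> dropped
  - order 6 (Printer): customer_id=3 -> matches Dave
  - order 7 (Router): customer_id=5 -> matches Alice
So 2 of 7 rows are dropped.

SQL:
SELECT a.product, b.name AS customer
FROM orders a
INNER JOIN customers b ON a.customer_id = b.id

Result:
product | customer
--------+---------
Camera  | Dave    
Stapler | Sam     
Mouse   | Dave    
Printer | Dave    
Router  | Alice   


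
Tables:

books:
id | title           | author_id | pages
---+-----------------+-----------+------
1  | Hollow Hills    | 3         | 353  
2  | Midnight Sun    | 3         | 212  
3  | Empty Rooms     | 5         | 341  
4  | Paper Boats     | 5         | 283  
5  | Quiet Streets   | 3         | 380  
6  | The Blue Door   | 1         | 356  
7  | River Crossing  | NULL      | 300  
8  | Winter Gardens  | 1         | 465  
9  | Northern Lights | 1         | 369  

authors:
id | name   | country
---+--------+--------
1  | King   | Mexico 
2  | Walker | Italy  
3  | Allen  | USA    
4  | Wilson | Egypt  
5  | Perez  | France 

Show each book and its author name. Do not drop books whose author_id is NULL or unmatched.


LEFT JOIN keeps every row from books (the left table); where author_id has no match in authors, the author columns become NULL. Walk through each book:
  - book 1 (Hollow Hills): author_id=3 -> matches Allen
  - book 2 (Midnight Sun): author_id=3 -> matches Allen
  - book 3 (Empty Rooms): author_id=5 -> matches Perez
  - book 4 (Paper Boats): author_id=5 -> matches Perez
  - book 5 (Quiet Streets): author_id=3 -> matches Allen
  - book 6 (The Blue Door): author_id=1 -> matches King
  - book 7 (River Crossing): author_id=NULL, no match -> kept with NULL
  - book 8 (Winter Gardens): author_id=1 -> matches King
  - book 9 (Northern Lights): author_id=1 -> matches King
All 9 rows appear; 1 has NULL author.

SQL:
SELECT a.title, b.name AS author
FROM books a
LEFT JOIN authors b ON a.author_id = b.id

Result:
title           | author
----------------+-------
Hollow Hills    | Allen 
Midnight Sun    | Allen 
Empty Rooms     | Perez 
Paper Boats     | Perez 
Quiet Streets   | Allen 
The Blue Door   | King  
River Crossing  | NULL  
Winter Gardens  | King  
Northern Lights | King  


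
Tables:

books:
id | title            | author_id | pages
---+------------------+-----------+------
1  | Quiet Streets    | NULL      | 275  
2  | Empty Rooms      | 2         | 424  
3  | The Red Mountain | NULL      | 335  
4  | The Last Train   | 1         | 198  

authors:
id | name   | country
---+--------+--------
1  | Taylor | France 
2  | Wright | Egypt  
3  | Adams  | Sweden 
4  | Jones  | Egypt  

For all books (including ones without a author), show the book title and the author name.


LEFT JOIN keeps every row from books (the left table); where author_id has no match in authors, the author columns become NULL. Walk through each book:
  - book 1 (Quiet Streets): author_id=NULL, no match -> kept with NULL
  - book 2 (Empty Rooms): author_id=2 -> matches Wright
  - book 3 (The Red Mountain): author_id=NULL, no match -> kept with NULL
  - book 4 (The Last Train): author_id=1 -> matches Taylor
All 4 rows appear; 2 have NULL author.

SQL:
SELECT a.title, b.name AS author
FROM books a
LEFT JOIN authors b ON a.author_id = b.id

Result:
title            | author
-----------------+-------
Quiet Streets    | NULL  
Empty Rooms      | Wright
The Red Mountain | NULL  
The Last Train   | Taylor


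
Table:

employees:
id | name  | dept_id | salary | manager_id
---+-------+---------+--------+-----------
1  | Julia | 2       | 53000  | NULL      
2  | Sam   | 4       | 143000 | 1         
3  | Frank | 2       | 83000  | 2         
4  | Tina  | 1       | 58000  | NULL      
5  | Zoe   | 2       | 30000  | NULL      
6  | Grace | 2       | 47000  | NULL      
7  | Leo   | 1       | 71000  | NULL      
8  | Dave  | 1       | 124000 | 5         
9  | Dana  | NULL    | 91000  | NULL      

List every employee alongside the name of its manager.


This is a self-join: employees is joined to a second copy of itself, matching each row's manager_id to another row's id. Use LEFT JOIN so rows with manager_id=NULL are kept.
  - employee 1 (Julia): manager_id=NULL -> NULL
  - employee 2 (Sam): manager_id=1 -> Julia
  - employee 3 (Frank): manager_id=2 -> Sam
  - employee 4 (Tina): manager_id=NULL -> NULL
  - employee 5 (Zoe): manager_id=NULL -> NULL
  - employee 6 (Grace): manager_id=NULL -> NULL
  - employee 7 (Leo): manager_id=NULL -> NULL
  - employee 8 (Dave): manager_id=5 -> Zoe
  - employee 9 (Dana): manager_id=NULL -> NULL

SQL:
SELECT a.name AS item, b.name AS manager
FROM employees a
LEFT JOIN employees b ON a.manager_id = b.id

Result:
item  | manager
------+--------
Julia | NULL   
Sam   | Julia  
Frank | Sam    
Tina  | NULL   
Zoe   | NULL   
Grace | NULL   
Leo   | NULL   
Dave  | Zoe    
Dana  | NULL   


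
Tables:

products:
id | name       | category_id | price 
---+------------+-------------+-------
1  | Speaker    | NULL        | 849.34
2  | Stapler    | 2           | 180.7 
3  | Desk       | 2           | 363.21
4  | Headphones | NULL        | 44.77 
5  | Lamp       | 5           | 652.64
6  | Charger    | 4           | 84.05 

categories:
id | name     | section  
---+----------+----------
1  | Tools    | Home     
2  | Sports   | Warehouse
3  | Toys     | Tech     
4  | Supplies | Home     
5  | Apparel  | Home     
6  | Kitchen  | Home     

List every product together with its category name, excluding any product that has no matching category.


INNER JOIN keeps only products rows whose category_id matches an id in categories. Walk through each product:
  - product 1 (Speaker): category_id=NULL, no match -> dropped
  - product 2 (Stapler): category_id=2 -> matches Sports
  - product 3 (Desk): category_id=2 -> matches Sports
  - product 4 (Headphones): category_id=NULL, no match -> dropped
  - product 5 (Lamp): category_id=5 -> matches Apparel
  - product 6 (Charger): category_id=4 -> matches Supplies
So 2 of 6 rows are dropped.

SQL:
SELECT a.name, b.name AS category
FROM products a
INNER JOIN categories b ON a.category_id = b.id

Result:
name    | category
--------+---------
Stapler | Sports  
Desk    | Sports  
Lamp    | Apparel 
Charger | Supplies
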